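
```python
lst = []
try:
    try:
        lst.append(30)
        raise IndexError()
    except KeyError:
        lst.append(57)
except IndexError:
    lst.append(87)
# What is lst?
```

Step-by-step execution trace:
1. Inner try: `lst.append(30)` → lst = [30].
2. `raise IndexError()` raises IndexError.
3. Inner `except KeyError` does not match IndexError; exception propagates to outer try.
4. Outer `except IndexError` matches → `lst.append(87)` → lst = [30, 87].
Result: [30, 87]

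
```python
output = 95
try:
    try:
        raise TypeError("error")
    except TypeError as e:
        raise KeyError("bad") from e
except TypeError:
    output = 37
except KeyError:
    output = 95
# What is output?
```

Step-by-step execution trace:
1. Inner try raises TypeError; inner `except TypeError as e` catches it.
2. `raise KeyError(...) from e` raises KeyError (TypeError is attached as __cause__, but only KeyError is active).
3. Outer `except TypeError` does not match KeyError; skipped.
4. Outer `except KeyError` matches → output = 95.
Result: 95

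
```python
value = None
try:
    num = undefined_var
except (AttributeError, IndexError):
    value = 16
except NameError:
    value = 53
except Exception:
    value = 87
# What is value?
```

Step-by-step execution trace:
1. `num = undefined_var` raises NameError.
2. `except (AttributeError, IndexError)` does not match NameError; skipped.
3. `except NameError` matches (exact type match) → value = 53.
4. `except Exception` is not reached.
Result: 53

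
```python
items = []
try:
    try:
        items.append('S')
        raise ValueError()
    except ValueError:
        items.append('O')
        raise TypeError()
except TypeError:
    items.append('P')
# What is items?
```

Step-by-step execution trace:
1. Inner try: `items.append('S')` → items = ['S'].
2. `raise ValueError()` raises ValueError.
3. Inner `except ValueError` matches → `items.append('O')` → items = ['S', 'O'].
4. `raise TypeError()` raises TypeError; propagates to outer try.
5. Outer `except TypeError` matches → `items.append('P')` → items = ['S', 'O', 'P'].
Result: ['S', 'O', 'P']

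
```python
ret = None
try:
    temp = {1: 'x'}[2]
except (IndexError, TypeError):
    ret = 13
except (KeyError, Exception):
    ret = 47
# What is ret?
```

Step-by-step execution trace:
1. `temp = {1: 'x'}[2]` raises KeyError.
2. `except (IndexError, TypeError)` does not match KeyError; skipped.
3. `except (KeyError, Exception)` matches (KeyError is in the tuple) → ret = 47.
Result: 47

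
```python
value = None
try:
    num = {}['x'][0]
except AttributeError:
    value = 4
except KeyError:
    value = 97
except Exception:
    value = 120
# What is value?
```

Step-by-step execution trace:
1. `num = {}['x'][0]` raises KeyError.
2. `except AttributeError` does not match KeyError; skipped.
3. `except KeyError` matches → value = 97.
4. Remaining except clauses are skipped.
Result: 97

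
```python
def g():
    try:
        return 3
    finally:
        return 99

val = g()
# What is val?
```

Step-by-step execution trace:
1. `g()` enters try: `return 3` sets pending return value 3.
2. Before returning, `finally: return 99` runs and overrides the pending return.
3. g() returns 99 → val = 99.
Result: 99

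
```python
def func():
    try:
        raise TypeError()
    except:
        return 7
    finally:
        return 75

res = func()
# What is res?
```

Step-by-step execution trace:
1. `func()` enters try: `raise TypeError()` raises TypeError.
2. bare `except` matches → `return 7` sets pending return value 7.
3. Before returning, `finally: return 75` runs and overrides the pending return.
4. func() returns 75 → res = 75.
Result: 75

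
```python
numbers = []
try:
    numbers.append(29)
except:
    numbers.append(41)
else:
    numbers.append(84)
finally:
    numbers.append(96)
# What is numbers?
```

Step-by-step execution trace:
1. try: `numbers.append(29)` → numbers = [29]. No exception raised.
2. `except` is skipped.
3. `else` runs: `numbers.append(84)` → numbers = [29, 84].
4. `finally` always runs: `numbers.append(96)` → numbers = [29, 84, 96].
Result: [29, 84, 96]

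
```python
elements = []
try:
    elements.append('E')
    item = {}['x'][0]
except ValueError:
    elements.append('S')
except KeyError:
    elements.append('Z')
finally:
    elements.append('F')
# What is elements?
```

Step-by-step execution trace:
1. try: `elements.append('E')` → elements = ['E'].
2. `item = {}['x'][0]` raises KeyError.
3. `except ValueError` does not match KeyError; skipped.
4. `except KeyError` matches → `elements.append('Z')` → elements = ['E', 'Z'].
5. finally always runs: `elements.append('F')` → elements = ['E', 'Z', 'F'].
Result: ['E', 'Z', 'F']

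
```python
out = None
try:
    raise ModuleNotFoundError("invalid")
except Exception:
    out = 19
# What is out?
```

Step-by-step execution trace:
1. `raise ModuleNotFoundError(...)` raises ModuleNotFoundError.
2. `except Exception` matches (ModuleNotFoundError is a subclass of Exception) → out = 19.
Result: 19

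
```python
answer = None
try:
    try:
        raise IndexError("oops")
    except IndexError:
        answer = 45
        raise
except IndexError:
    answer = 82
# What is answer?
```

Step-by-step execution trace:
1. Inner try: `raise IndexError("oops")` raises IndexError.
2. Inner `except IndexError` matches → answer = 45.
3. bare `raise` re-raises the same IndexError.
4. Outer `except IndexError` matches → answer = 82.
Result: 82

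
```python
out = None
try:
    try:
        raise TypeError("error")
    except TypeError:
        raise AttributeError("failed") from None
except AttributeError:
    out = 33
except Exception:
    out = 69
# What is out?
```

Step-by-step execution trace:
1. Inner try raises TypeError; inner `except TypeError` catches it.
2. `raise AttributeError(...) from None` raises AttributeError (from None suppresses __context__, but the active exception is still AttributeError).
3. Outer `except AttributeError` matches → out = 33.
4. `except Exception` is not reached.
Result: 33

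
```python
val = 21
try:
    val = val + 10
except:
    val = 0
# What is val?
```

Step-by-step execution trace:
1. val starts at 21.
2. try: `val = val + 10` → val = 31. No exception raised.
3. `except` is skipped.
Result: 31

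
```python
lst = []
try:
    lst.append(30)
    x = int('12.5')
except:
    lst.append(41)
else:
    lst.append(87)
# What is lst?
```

Step-by-step execution trace:
1. try: `lst.append(30)` → lst = [30].
2. `x = int('12.5')` raises ValueError.
3. bare `except` matches → `lst.append(41)` → lst = [30, 41].
4. `else` is skipped (an exception was raised).
Result: [30, 41]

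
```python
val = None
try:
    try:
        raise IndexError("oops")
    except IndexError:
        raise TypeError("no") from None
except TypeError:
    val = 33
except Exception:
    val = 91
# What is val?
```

Step-by-step execution trace:
1. Inner try raises IndexError; inner `except IndexError` catches it.
2. `raise TypeError(...) from None` raises TypeError (from None suppresses __context__, but the active exception is still TypeError).
3. Outer `except TypeError` matches → val = 33.
4. `except Exception` is not reached.
Result: 33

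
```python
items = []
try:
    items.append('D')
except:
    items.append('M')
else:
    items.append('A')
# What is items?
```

Step-by-step execution trace:
1. try: `items.append('D')` → items = ['D']. No exception raised.
2. `except` is skipped.
3. `else` runs (try completed without exception): `items.append('A')` → items = ['D', 'A'].
Result: ['D', 'A']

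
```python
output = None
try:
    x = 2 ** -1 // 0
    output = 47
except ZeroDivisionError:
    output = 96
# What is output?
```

Step-by-step execution trace:
1. `x = 2 ** -1 // 0` raises ZeroDivisionError.
2. `output = 47` is not reached.
3. `except ZeroDivisionError` matches → output = 96.
Result: 96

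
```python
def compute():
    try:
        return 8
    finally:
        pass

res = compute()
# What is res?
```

Step-by-step execution trace:
1. `compute()` enters try: `return 8` sets pending return value 8.
2. Before returning, `finally: pass` runs (no effect).
3. compute() returns 8 → res = 8.
Result: 8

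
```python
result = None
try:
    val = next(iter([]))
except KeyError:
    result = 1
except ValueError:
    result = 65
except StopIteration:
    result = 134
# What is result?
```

Step-by-step execution trace:
1. `val = next(iter([]))` raises StopIteration.
2. `except KeyError` does not match StopIteration; skipped.
3. `except ValueError` does not match StopIteration; skipped.
4. `except StopIteration` matches → result = 134.
Result: 134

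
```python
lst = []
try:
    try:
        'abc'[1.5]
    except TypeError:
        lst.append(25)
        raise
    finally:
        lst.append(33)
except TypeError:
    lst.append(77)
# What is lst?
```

Step-by-step execution trace:
1. Inner try: `'abc'[1.5]` raises TypeError.
2. Inner `except TypeError` matches → `lst.append(25)` → lst = [25].
3. bare `raise` re-raises TypeError.
4. Inner `finally` runs during unwinding: `lst.append(33)` → lst = [25, 33].
5. Outer `except TypeError` matches → `lst.append(77)` → lst = [25, 33, 77].
Result: [25, 33, 77]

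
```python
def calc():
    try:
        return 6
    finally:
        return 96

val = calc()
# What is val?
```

Step-by-step execution trace:
1. `calc()` enters try: `return 6` sets pending return value 6.
2. Before returning, `finally: return 96` runs and overrides the pending return.
3. calc() returns 96 → val = 96.
Result: 96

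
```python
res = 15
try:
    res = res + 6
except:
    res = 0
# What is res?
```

Step-by-step execution trace:
1. res starts at 15.
2. try: `res = res + 6` → res = 21. No exception raised.
3. `except` is skipped.
Result: 21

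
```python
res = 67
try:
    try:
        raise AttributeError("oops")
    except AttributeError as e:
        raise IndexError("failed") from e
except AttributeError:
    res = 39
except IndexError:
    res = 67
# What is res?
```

Step-by-step execution trace:
1. Inner try raises AttributeError; inner `except AttributeError as e` catches it.
2. `raise IndexError(...) from e` raises IndexError (AttributeError is attached as __cause__, but only IndexError is active).
3. Outer `except AttributeError` does not match IndexError; skipped.
4. Outer `except IndexError` matches → res = 67.
Result: 67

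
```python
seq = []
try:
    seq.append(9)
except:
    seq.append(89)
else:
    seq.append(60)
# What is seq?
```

Step-by-step execution trace:
1. try: `seq.append(9)` → seq = [9]. No exception raised.
2. `except` is skipped.
3. `else` runs (try completed without exception): `seq.append(60)` → seq = [9, 60].
Result: [9, 60]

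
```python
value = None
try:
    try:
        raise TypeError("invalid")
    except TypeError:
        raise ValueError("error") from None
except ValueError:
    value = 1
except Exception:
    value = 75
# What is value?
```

Step-by-step execution trace:
1. Inner try raises TypeError; inner `except TypeError` catches it.
2. `raise ValueError(...) from None` raises ValueError (from None suppresses __context__, but the active exception is still ValueError).
3. Outer `except ValueError` matches → value = 1.
4. `except Exception` is not reached.
Result: 1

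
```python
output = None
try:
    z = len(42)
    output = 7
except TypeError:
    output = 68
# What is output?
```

Step-by-step execution trace:
1. `z = len(42)` raises TypeError.
2. `output = 7` is not reached.
3. `except TypeError` matches → output = 68.
Result: 68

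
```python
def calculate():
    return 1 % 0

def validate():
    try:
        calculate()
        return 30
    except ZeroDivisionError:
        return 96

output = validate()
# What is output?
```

Step-by-step execution trace:
1. `validate()` calls `calculate()`.
2. `calculate()` evaluates `1 % 0`, which raises ZeroDivisionError; it propagates to the caller.
3. `return 30` is not reached.
4. `except ZeroDivisionError` in validate matches → returns 96.
5. output = 96.
Result: 96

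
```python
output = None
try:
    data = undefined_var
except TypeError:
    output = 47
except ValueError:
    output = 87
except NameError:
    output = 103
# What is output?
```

Step-by-step execution trace:
1. `data = undefined_var` raises NameError.
2. `except TypeError` does not match NameError; skipped.
3. `except ValueError` does not match NameError; skipped.
4. `except NameError` matches → output = 103.
Result: 103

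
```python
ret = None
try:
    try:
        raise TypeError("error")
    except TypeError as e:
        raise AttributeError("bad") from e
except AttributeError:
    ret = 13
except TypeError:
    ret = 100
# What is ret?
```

Step-by-step execution trace:
1. Inner try raises TypeError; inner `except TypeError as e` catches it.
2. `raise AttributeError(...) from e` raises AttributeError (TypeError is attached as __cause__, but only AttributeError is active).
3. Outer `except AttributeError` matches → ret = 13.
4. `except TypeError` is not reached.
Result: 13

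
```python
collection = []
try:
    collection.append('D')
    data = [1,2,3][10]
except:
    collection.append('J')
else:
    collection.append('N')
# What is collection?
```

Step-by-step execution trace:
1. try: `collection.append('D')` → collection = ['D'].
2. `data = [1,2,3][10]` raises IndexError.
3. bare `except` matches → `collection.append('J')` → collection = ['D', 'J'].
4. `else` is skipped (an exception was raised).
Result: ['D', 'J']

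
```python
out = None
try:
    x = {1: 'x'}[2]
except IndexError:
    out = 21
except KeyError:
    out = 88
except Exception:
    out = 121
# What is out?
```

Step-by-step execution trace:
1. `x = {1: 'x'}[2]` raises KeyError.
2. `except IndexError` does not match KeyError; skipped.
3. `except KeyError` matches → out = 88.
4. Remaining except clauses are skipped.
Result: 88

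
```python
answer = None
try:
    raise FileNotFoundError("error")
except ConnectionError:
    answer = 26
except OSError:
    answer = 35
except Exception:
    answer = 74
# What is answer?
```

Step-by-step execution trace:
1. `raise FileNotFoundError(...)` raises FileNotFoundError.
2. `except ConnectionError` does not match (FileNotFoundError is not a subclass of ConnectionError); skipped.
3. `except OSError` matches (FileNotFoundError is a subclass of OSError) → answer = 35.
4. `except Exception` is not reached.
Result: 35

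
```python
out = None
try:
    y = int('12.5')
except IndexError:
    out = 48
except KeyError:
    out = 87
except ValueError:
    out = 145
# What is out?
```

Step-by-step execution trace:
1. `y = int('12.5')` raises ValueError.
2. `except IndexError` does not match ValueError; skipped.
3. `except KeyError` does not match ValueError; skipped.
4. `except ValueError` matches → out = 145.
Result: 145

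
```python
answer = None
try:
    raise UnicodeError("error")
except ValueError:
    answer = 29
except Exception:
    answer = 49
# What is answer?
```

Step-by-step execution trace:
1. `raise UnicodeError(...)` raises UnicodeError.
2. `except ValueError` matches (UnicodeError is a subclass of ValueError) → answer = 29.
3. `except Exception` is not reached.
Result: 29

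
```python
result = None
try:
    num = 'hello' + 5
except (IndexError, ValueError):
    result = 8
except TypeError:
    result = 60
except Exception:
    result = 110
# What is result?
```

Step-by-step execution trace:
1. `num = 'hello' + 5` raises TypeError.
2. `except (IndexError, ValueError)` does not match TypeError; skipped.
3. `except TypeError` matches (exact type match) → result = 60.
4. `except Exception` is not reached.
Result: 60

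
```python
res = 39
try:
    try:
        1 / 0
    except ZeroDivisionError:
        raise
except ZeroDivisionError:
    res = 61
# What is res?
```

Step-by-step execution trace:
1. Inner try: `1 / 0` raises ZeroDivisionError.
2. Inner `except ZeroDivisionError` matches; bare `raise` re-raises the same ZeroDivisionError.
3. Outer `except ZeroDivisionError` matches → res = 61.
Result: 61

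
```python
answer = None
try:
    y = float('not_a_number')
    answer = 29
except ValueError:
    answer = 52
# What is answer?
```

Step-by-step execution trace:
1. `y = float('not_a_number')` raises ValueError.
2. `answer = 29` is not reached.
3. `except ValueError` matches → answer = 52.
Result: 52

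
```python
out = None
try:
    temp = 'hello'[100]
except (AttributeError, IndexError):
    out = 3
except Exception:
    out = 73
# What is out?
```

Step-by-step execution trace:
1. `temp = 'hello'[100]` raises IndexError.
2. `except (AttributeError, IndexError)` matches (IndexError is in the tuple) → out = 3.
3. `except Exception` is not reached.
Result: 3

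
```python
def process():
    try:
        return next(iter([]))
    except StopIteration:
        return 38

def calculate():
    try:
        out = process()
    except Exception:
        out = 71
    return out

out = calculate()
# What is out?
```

Step-by-step execution trace:
1. `calculate()` calls `process()`.
2. In process: `next(iter([]))` raises StopIteration; `except StopIteration` catches it → returns 38.
3. In calculate: `out = process()` → out = 38. No exception reaches calculate.
4. `except Exception` is skipped; calculate returns 38.
5. out = 38.
Result: 38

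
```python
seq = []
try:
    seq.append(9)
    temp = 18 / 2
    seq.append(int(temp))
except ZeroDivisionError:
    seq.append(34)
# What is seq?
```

Step-by-step execution trace:
1. try: `seq.append(9)` → seq = [9].
2. `temp = 18 / 2` → temp = 9.0. No exception raised.
3. `seq.append(int(temp))` → seq = [9, 9].
4. `except ZeroDivisionError` is skipped (no exception was raised).
Result: [9, 9]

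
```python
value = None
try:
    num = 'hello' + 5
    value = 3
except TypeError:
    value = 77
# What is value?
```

Step-by-step execution trace:
1. `num = 'hello' + 5` raises TypeError.
2. `value = 3` is not reached.
3. `except TypeError` matches → value = 77.
Result: 77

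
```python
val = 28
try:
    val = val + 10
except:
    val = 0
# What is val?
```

Step-by-step execution trace:
1. val starts at 28.
2. try: `val = val + 10` → val = 38. No exception raised.
3. `except` is skipped.
Result: 38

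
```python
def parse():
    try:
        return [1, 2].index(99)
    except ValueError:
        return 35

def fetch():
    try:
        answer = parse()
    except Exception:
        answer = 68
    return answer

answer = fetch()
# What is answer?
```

Step-by-step execution trace:
1. `fetch()` calls `parse()`.
2. In parse: `[1, 2].index(99)` raises ValueError; `except ValueError` catches it → returns 35.
3. In fetch: `answer = parse()` → answer = 35. No exception reaches fetch.
4. `except Exception` is skipped; fetch returns 35.
5. answer = 35.
Result: 35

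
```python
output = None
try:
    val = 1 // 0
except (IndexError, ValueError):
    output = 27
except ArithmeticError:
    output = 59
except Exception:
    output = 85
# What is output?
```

Step-by-step execution trace:
1. `val = 1 // 0` raises ZeroDivisionError.
2. `except (IndexError, ValueError)` does not match ZeroDivisionError; skipped.
3. `except ArithmeticError` matches (ZeroDivisionError is a subclass of ArithmeticError) → output = 59.
4. `except Exception` is not reached.
Result: 59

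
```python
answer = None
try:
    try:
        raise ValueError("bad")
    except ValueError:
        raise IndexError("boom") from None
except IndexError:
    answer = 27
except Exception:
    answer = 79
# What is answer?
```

Step-by-step execution trace:
1. Inner try raises ValueError; inner `except ValueError` catches it.
2. `raise IndexError(...) from None` raises IndexError (from None suppresses __context__, but the active exception is still IndexError).
3. Outer `except IndexError` matches → answer = 27.
4. `except Exception` is not reached.
Result: 27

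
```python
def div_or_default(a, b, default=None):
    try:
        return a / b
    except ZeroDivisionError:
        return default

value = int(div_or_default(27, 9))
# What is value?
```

Step-by-step execution trace:
1. `div_or_default(27, 9)` enters try: `return 27 / 9` → returns 3.0. No exception raised.
2. `except ZeroDivisionError` is skipped.
3. `int(3.0)` → 3 → value = 3.
Result: 3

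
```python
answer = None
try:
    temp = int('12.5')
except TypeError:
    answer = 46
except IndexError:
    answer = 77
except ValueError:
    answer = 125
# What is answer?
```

Step-by-step execution trace:
1. `temp = int('12.5')` raises ValueError.
2. `except TypeError` does not match ValueError; skipped.
3. `except IndexError` does not match ValueError; skipped.
4. `except ValueError` matches → answer = 125.
Result: 125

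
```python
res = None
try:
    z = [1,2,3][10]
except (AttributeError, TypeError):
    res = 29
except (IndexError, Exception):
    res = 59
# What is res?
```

Step-by-step execution trace:
1. `z = [1,2,3][10]` raises IndexError.
2. `except (AttributeError, TypeError)` does not match IndexError; skipped.
3. `except (IndexError, Exception)` matches (IndexError is in the tuple) → res = 59.
Result: 59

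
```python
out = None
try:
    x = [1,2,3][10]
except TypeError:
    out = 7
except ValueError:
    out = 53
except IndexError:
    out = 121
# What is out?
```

Step-by-step execution trace:
1. `x = [1,2,3][10]` raises IndexError.
2. `except TypeError` does not match IndexError; skipped.
3. `except ValueError` does not match IndexError; skipped.
4. `except IndexError` matches → out = 121.
Result: 121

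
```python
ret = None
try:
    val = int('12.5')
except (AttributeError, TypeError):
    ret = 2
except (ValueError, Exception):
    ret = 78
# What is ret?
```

Step-by-step execution trace:
1. `val = int('12.5')` raises ValueError.
2. `except (AttributeError, TypeError)` does not match ValueError; skipped.
3. `except (ValueError, Exception)` matches (ValueError is in the tuple) → ret = 78.
Result: 78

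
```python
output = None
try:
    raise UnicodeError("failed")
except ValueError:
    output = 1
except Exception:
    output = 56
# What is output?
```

Step-by-step execution trace:
1. `raise UnicodeError(...)` raises UnicodeError.
2. `except ValueError` matches (UnicodeError is a subclass of ValueError) → output = 1.
3. `except Exception` is not reached.
Result: 1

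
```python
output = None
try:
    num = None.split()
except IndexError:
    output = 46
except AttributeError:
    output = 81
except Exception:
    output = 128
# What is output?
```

Step-by-step execution trace:
1. `num = None.split()` raises AttributeError.
2. `except IndexError` does not match AttributeError; skipped.
3. `except AttributeError` matches → output = 81.
4. Remaining except clauses are skipped.
Result: 81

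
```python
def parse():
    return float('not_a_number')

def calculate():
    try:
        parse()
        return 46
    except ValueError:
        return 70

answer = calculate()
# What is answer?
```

Step-by-step execution trace:
1. `calculate()` calls `parse()`.
2. `parse()` evaluates `float('not_a_number')`, which raises ValueError; it propagates to the caller.
3. `return 46` is not reached.
4. `except ValueError` in calculate matches → returns 70.
5. answer = 70.
Result: 70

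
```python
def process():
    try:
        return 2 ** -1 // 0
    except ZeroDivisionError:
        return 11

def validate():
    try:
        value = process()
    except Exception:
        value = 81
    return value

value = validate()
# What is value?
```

Step-by-step execution trace:
1. `validate()` calls `process()`.
2. In process: `2 ** -1 // 0` raises ZeroDivisionError; `except ZeroDivisionError` catches it → returns 11.
3. In validate: `value = process()` → value = 11. No exception reaches validate.
4. `except Exception` is skipped; validate returns 11.
5. value = 11.
Result: 11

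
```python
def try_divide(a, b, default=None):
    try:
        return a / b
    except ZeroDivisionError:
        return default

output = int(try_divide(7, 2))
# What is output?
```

Step-by-step execution trace:
1. `try_divide(7, 2)` enters try: `return 7 / 2` → returns 3.5. No exception raised.
2. `except ZeroDivisionError` is skipped.
3. `int(3.5)` → 3 → output = 3.
Result: 3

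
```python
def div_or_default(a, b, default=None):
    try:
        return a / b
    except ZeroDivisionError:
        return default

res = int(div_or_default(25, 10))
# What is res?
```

Step-by-step execution trace:
1. `div_or_default(25, 10)` enters try: `return 25 / 10` → returns 2.5. No exception raised.
2. `except ZeroDivisionError` is skipped.
3. `int(2.5)` → 2 → res = 2.
Result: 2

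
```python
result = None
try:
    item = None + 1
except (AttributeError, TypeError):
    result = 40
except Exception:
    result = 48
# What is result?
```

Step-by-step execution trace:
1. `item = None + 1` raises TypeError.
2. `except (AttributeError, TypeError)` matches (TypeError is in the tuple) → result = 40.
3. `except Exception` is not reached.
Result: 40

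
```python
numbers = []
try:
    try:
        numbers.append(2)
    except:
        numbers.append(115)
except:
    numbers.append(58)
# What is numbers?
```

Step-by-step execution trace:
1. Inner try: `numbers.append(2)` → numbers = [2]. No exception raised.
2. Inner `except` is skipped.
3. Inner try completes normally; outer `except` is skipped.
Result: [2]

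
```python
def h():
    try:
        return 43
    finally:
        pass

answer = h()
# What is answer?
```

Step-by-step execution trace:
1. `h()` enters try: `return 43` sets pending return value 43.
2. Before returning, `finally: pass` runs (no effect).
3. h() returns 43 → answer = 43.
Result: 43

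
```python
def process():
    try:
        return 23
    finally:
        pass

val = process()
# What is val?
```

Step-by-step execution trace:
1. `process()` enters try: `return 23` sets pending return value 23.
2. Before returning, `finally: pass` runs (no effect).
3. process() returns 23 → val = 23.
Result: 23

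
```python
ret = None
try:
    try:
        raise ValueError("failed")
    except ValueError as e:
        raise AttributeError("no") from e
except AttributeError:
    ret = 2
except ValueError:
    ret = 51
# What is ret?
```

Step-by-step execution trace:
1. Inner try raises ValueError; inner `except ValueError as e` catches it.
2. `raise AttributeError(...) from e` raises AttributeError (ValueError is attached as __cause__, but only AttributeError is active).
3. Outer `except AttributeError` matches → ret = 2.
4. `except ValueError` is not reached.
Result: 2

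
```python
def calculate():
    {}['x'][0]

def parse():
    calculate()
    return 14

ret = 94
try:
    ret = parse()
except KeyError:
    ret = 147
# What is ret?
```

Step-by-step execution trace:
1. ret starts at 94.
2. try: `parse()` calls `calculate()`.
3. `calculate()` evaluates `{}['x'][0]`, which raises KeyError; it propagates through parse (uncaught).
4. `return 14` in parse is not reached; the assignment to ret does not complete.
5. `except KeyError` matches → ret = 147.
Result: 147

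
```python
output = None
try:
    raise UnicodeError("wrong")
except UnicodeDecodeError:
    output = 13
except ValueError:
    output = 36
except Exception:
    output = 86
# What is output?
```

Step-by-step execution trace:
1. `raise UnicodeError(...)` raises UnicodeError.
2. `except UnicodeDecodeError` does not match (UnicodeError is not a subclass of UnicodeDecodeError); skipped.
3. `except ValueError` matches (UnicodeError is a subclass of ValueError) → output = 36.
4. `except Exception` is not reached.
Result: 36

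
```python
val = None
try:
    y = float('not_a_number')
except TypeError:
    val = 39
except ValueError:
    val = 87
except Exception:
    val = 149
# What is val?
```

Step-by-step execution trace:
1. `y = float('not_a_number')` raises ValueError.
2. `except TypeError` does not match ValueError; skipped.
3. `except ValueError` matches → val = 87.
4. Remaining except clauses are skipped.
Result: 87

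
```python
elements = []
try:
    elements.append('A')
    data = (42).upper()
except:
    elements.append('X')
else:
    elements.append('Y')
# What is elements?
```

Step-by-step execution trace:
1. try: `elements.append('A')` → elements = ['A'].
2. `data = (42).upper()` raises AttributeError.
3. bare `except` matches → `elements.append('X')` → elements = ['A', 'X'].
4. `else` is skipped (an exception was raised).
Result: ['A', 'X']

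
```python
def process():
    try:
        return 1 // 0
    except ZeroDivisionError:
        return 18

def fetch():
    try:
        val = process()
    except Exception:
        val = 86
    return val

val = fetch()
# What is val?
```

Step-by-step execution trace:
1. `fetch()` calls `process()`.
2. In process: `1 // 0` raises ZeroDivisionError; `except ZeroDivisionError` catches it → returns 18.
3. In fetch: `val = process()` → val = 18. No exception reaches fetch.
4. `except Exception` is skipped; fetch returns 18.
5. val = 18.
Result: 18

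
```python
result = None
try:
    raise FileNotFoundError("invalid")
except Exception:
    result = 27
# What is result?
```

Step-by-step execution trace:
1. `raise FileNotFoundError(...)` raises FileNotFoundError.
2. `except Exception` matches (FileNotFoundError is a subclass of Exception) → result = 27.
Result: 27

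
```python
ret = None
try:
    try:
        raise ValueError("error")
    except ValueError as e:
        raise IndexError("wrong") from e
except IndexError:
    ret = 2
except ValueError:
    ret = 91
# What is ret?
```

Step-by-step execution trace:
1. Inner try raises ValueError; inner `except ValueError as e` catches it.
2. `raise IndexError(...) from e` raises IndexError (ValueError is attached as __cause__, but only IndexError is active).
3. Outer `except IndexError` matches → ret = 2.
4. `except ValueError` is not reached.
Result: 2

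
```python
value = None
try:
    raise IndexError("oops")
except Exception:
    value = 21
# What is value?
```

Step-by-step execution trace:
1. `raise IndexError(...)` raises IndexError.
2. `except Exception` matches (IndexError is a subclass of Exception) → value = 21.
Result: 21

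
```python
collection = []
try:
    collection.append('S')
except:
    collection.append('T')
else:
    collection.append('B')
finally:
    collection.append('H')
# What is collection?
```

Step-by-step execution trace:
1. try: `collection.append('S')` → collection = ['S']. No exception raised.
2. `except` is skipped.
3. `else` runs: `collection.append('B')` → collection = ['S', 'B'].
4. `finally` always runs: `collection.append('H')` → collection = ['S', 'B', 'H'].
Result: ['S', 'B', 'H']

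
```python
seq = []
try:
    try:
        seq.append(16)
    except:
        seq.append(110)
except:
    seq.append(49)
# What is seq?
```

Step-by-step execution trace:
1. Inner try: `seq.append(16)` → seq = [16]. No exception raised.
2. Inner `except` is skipped.
3. Inner try completes normally; outer `except` is skipped.
Result: [16]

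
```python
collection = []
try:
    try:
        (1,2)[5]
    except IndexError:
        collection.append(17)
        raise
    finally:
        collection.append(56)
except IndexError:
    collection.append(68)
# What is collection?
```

Step-by-step execution trace:
1. Inner try: `(1,2)[5]` raises IndexError.
2. Inner `except IndexError` matches → `collection.append(17)` → collection = [17].
3. bare `raise` re-raises IndexError.
4. Inner `finally` runs during unwinding: `collection.append(56)` → collection = [17, 56].
5. Outer `except IndexError` matches → `collection.append(68)` → collection = [17, 56, 68].
Result: [17, 56, 68]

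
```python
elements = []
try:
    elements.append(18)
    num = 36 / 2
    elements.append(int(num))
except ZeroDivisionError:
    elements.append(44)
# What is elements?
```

Step-by-step execution trace:
1. try: `elements.append(18)` → elements = [18].
2. `num = 36 / 2` → num = 18.0. No exception raised.
3. `elements.append(int(num))` → elements = [18, 18].
4. `except ZeroDivisionError` is skipped (no exception was raised).
Result: [18, 18]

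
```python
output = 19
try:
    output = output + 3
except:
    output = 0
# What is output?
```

Step-by-step execution trace:
1. output starts at 19.
2. try: `output = output + 3` → output = 22. No exception raised.
3. `except` is skipped.
Result: 22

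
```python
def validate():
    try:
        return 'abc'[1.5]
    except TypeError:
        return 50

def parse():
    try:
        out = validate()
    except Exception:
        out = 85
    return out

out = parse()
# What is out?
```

Step-by-step execution trace:
1. `parse()` calls `validate()`.
2. In validate: `'abc'[1.5]` raises TypeError; `except TypeError` catches it → returns 50.
3. In parse: `out = validate()` → out = 50. No exception reaches parse.
4. `except Exception` is skipped; parse returns 50.
5. out = 50.
Result: 50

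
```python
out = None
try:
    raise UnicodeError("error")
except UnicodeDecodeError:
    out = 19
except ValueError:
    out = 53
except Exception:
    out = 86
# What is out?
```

Step-by-step execution trace:
1. `raise UnicodeError(...)` raises UnicodeError.
2. `except UnicodeDecodeError` does not match (UnicodeError is not a subclass of UnicodeDecodeError); skipped.
3. `except ValueError` matches (UnicodeError is a subclass of ValueError) → out = 53.
4. `except Exception` is not reached.
Result: 53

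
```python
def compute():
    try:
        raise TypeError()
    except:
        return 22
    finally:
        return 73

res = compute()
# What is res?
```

Step-by-step execution trace:
1. `compute()` enters try: `raise TypeError()` raises TypeError.
2. bare `except` matches → `return 22` sets pending return value 22.
3. Before returning, `finally: return 73` runs and overrides the pending return.
4. compute() returns 73 → res = 73.
Result: 73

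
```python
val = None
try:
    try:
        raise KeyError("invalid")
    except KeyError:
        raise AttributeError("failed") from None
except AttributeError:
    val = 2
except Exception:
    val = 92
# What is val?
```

Step-by-step execution trace:
1. Inner try raises KeyError; inner `except KeyError` catches it.
2. `raise AttributeError(...) from None` raises AttributeError (from None suppresses __context__, but the active exception is still AttributeError).
3. Outer `except AttributeError` matches → val = 2.
4. `except Exception` is not reached.
Result: 2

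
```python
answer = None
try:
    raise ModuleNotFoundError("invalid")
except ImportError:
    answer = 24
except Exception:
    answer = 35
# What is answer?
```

Step-by-step execution trace:
1. `raise ModuleNotFoundError(...)` raises ModuleNotFoundError.
2. `except ImportError` matches (ModuleNotFoundError is a subclass of ImportError) → answer = 24.
3. `except Exception` is not reached.
Result: 24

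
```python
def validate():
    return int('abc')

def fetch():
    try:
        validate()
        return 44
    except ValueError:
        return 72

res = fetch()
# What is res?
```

Step-by-step execution trace:
1. `fetch()` calls `validate()`.
2. `validate()` evaluates `int('abc')`, which raises ValueError; it propagates to the caller.
3. `return 44` is not reached.
4. `except ValueError` in fetch matches → returns 72.
5. res = 72.
Result: 72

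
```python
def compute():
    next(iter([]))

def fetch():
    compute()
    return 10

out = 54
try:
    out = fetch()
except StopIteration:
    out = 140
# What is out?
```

Step-by-step execution trace:
1. out starts at 54.
2. try: `fetch()` calls `compute()`.
3. `compute()` evaluates `next(iter([]))`, which raises StopIteration; it propagates through fetch (uncaught).
4. `return 10` in fetch is not reached; the assignment to out does not complete.
5. `except StopIteration` matches → out = 140.
Result: 140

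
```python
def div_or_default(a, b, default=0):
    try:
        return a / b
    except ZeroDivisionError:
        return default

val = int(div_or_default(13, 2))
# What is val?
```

Step-by-step execution trace:
1. `div_or_default(13, 2)` enters try: `return 13 / 2` → returns 6.5. No exception raised.
2. `except ZeroDivisionError` is skipped.
3. `int(6.5)` → 6 → val = 6.
Result: 6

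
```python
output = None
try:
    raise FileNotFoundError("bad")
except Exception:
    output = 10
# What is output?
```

Step-by-step execution trace:
1. `raise FileNotFoundError(...)` raises FileNotFoundError.
2. `except Exception` matches (FileNotFoundError is a subclass of Exception) → output = 10.
Result: 10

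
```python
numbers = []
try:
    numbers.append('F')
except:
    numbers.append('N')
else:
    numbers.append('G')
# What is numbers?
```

Step-by-step execution trace:
1. try: `numbers.append('F')` → numbers = ['F']. No exception raised.
2. `except` is skipped.
3. `else` runs (try completed without exception): `numbers.append('G')` → numbers = ['F', 'G'].
Result: ['F', 'G']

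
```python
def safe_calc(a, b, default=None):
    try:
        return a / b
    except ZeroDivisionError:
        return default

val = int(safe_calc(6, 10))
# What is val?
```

Step-by-step execution trace:
1. `safe_calc(6, 10)` enters try: `return 6 / 10` → returns 0.6. No exception raised.
2. `except ZeroDivisionError` is skipped.
3. `int(0.6)` → 0 → val = 0.
Result: 0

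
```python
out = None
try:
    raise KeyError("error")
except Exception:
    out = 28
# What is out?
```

Step-by-step execution trace:
1. `raise KeyError(...)` raises KeyError.
2. `except Exception` matches (KeyError is a subclass of Exception) → out = 28.
Result: 28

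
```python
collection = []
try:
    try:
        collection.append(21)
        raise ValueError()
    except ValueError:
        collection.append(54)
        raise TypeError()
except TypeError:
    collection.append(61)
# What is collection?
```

Step-by-step execution trace:
1. Inner try: `collection.append(21)` → collection = [21].
2. `raise ValueError()` raises ValueError.
3. Inner `except ValueError` matches → `collection.append(54)` → collection = [21, 54].
4. `raise TypeError()` raises TypeError; propagates to outer try.
5. Outer `except TypeError` matches → `collection.append(61)` → collection = [21, 54, 61].
Result: [21, 54, 61]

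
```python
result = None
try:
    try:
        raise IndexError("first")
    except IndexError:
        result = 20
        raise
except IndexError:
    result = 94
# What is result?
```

Step-by-step execution trace:
1. Inner try: `raise IndexError("first")` raises IndexError.
2. Inner `except IndexError` matches → result = 20.
3. bare `raise` re-raises the same IndexError.
4. Outer `except IndexError` matches → result = 94.
Result: 94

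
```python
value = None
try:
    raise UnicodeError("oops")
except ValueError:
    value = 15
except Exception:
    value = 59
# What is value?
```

Step-by-step execution trace:
1. `raise UnicodeError(...)` raises UnicodeError.
2. `except ValueError` matches (UnicodeError is a subclass of ValueError) → value = 15.
3. `except Exception` is not reached.
Result: 15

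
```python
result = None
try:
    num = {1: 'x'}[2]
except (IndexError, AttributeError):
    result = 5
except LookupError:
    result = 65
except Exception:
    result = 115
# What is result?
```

Step-by-step execution trace:
1. `num = {1: 'x'}[2]` raises KeyError.
2. `except (IndexError, AttributeError)` does not match KeyError; skipped.
3. `except LookupError` matches (KeyError is a subclass of LookupError) → result = 65.
4. `except Exception` is not reached.
Result: 65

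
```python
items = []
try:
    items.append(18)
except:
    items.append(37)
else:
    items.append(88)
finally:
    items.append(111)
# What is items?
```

Step-by-step execution trace:
1. try: `items.append(18)` → items = [18]. No exception raised.
2. `except` is skipped.
3. `else` runs: `items.append(88)` → items = [18, 88].
4. `finally` always runs: `items.append(111)` → items = [18, 88, 111].
Result: [18, 88, 111]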